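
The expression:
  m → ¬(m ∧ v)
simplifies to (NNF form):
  ¬m ∨ ¬v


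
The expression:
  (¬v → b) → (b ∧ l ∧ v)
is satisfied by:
  {l: True, v: False, b: False}
  {l: False, v: False, b: False}
  {b: True, v: True, l: True}


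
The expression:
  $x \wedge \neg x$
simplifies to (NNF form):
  $\text{False}$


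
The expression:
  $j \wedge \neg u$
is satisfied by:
  {j: True, u: False}


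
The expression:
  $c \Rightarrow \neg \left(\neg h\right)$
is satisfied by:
  {h: True, c: False}
  {c: False, h: False}
  {c: True, h: True}


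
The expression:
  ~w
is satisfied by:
  {w: False}


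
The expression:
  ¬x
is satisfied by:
  {x: False}


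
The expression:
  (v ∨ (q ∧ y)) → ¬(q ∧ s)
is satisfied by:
  {y: False, s: False, q: False, v: False}
  {v: True, y: False, s: False, q: False}
  {y: True, v: False, s: False, q: False}
  {v: True, y: True, s: False, q: False}
  {q: True, v: False, y: False, s: False}
  {q: True, v: True, y: False, s: False}
  {q: True, y: True, v: False, s: False}
  {q: True, v: True, y: True, s: False}
  {s: True, q: False, y: False, v: False}
  {s: True, v: True, q: False, y: False}
  {s: True, y: True, q: False, v: False}
  {v: True, s: True, y: True, q: False}
  {s: True, q: True, v: False, y: False}


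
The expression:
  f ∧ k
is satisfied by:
  {f: True, k: True}


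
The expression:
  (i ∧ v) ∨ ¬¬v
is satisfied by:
  {v: True}


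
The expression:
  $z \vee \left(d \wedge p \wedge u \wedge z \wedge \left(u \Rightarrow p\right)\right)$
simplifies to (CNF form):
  $z$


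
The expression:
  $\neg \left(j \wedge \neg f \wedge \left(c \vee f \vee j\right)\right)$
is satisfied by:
  {f: True, j: False}
  {j: False, f: False}
  {j: True, f: True}


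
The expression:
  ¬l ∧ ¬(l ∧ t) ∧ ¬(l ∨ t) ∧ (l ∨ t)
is never true.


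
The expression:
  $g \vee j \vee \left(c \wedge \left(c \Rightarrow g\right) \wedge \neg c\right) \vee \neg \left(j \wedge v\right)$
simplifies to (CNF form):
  $\text{True}$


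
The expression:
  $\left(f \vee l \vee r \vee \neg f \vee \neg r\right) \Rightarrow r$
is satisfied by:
  {r: True}


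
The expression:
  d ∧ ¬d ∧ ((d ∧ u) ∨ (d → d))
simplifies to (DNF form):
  False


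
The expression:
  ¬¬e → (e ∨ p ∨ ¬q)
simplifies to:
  True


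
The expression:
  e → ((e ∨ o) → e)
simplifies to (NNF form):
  True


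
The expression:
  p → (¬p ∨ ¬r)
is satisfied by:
  {p: False, r: False}
  {r: True, p: False}
  {p: True, r: False}


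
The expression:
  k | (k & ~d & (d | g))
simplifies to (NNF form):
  k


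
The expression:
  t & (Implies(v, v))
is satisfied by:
  {t: True}


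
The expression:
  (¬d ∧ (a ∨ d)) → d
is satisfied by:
  {d: True, a: False}
  {a: False, d: False}
  {a: True, d: True}


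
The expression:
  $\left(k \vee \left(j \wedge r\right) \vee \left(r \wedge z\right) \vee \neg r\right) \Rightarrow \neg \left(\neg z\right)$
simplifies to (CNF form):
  $\left(r \vee z\right) \wedge \left(z \vee \neg j\right) \wedge \left(z \vee \neg k\right)$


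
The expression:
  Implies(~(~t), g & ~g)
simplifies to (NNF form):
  ~t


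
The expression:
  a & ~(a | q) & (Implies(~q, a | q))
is never true.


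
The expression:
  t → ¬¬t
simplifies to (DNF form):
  True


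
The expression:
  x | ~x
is always true.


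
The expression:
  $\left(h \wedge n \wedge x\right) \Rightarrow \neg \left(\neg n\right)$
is always true.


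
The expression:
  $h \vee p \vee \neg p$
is always true.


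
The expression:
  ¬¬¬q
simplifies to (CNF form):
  ¬q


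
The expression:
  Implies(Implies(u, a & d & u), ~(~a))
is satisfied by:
  {a: True, u: True}
  {a: True, u: False}
  {u: True, a: False}


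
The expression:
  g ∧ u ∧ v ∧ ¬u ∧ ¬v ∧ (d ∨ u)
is never true.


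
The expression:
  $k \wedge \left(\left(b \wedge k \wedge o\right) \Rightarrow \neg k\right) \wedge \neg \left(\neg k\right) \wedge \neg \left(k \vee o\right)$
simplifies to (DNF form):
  $\text{False}$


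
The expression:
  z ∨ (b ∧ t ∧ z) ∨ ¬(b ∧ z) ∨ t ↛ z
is always true.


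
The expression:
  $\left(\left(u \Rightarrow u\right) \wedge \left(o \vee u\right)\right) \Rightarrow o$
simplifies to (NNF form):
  $o \vee \neg u$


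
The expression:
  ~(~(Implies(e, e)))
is always true.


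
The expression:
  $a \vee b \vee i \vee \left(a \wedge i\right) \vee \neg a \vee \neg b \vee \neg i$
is always true.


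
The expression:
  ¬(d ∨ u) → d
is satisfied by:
  {d: True, u: True}
  {d: True, u: False}
  {u: True, d: False}


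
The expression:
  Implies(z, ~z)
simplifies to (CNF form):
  ~z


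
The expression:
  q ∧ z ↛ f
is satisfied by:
  {z: True, q: True, f: False}


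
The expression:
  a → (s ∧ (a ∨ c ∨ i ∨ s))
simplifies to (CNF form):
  s ∨ ¬a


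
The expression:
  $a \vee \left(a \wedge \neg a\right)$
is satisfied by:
  {a: True}


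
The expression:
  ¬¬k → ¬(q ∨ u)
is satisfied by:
  {q: False, k: False, u: False}
  {u: True, q: False, k: False}
  {q: True, u: False, k: False}
  {u: True, q: True, k: False}
  {k: True, u: False, q: False}


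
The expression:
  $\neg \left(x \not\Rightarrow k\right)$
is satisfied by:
  {k: True, x: False}
  {x: False, k: False}
  {x: True, k: True}


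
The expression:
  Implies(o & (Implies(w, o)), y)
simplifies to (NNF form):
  y | ~o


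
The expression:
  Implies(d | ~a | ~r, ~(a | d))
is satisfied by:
  {r: True, d: False, a: False}
  {d: False, a: False, r: False}
  {r: True, a: True, d: False}


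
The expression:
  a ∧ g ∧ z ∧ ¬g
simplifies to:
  False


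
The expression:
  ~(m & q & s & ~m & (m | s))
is always true.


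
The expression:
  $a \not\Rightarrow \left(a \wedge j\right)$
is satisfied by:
  {a: True, j: False}


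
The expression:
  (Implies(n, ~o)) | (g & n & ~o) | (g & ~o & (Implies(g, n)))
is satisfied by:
  {o: False, n: False}
  {n: True, o: False}
  {o: True, n: False}


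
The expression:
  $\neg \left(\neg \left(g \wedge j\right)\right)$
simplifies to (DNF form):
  $g \wedge j$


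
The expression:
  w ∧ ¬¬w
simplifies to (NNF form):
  w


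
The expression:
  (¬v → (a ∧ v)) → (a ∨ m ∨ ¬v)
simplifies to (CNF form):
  a ∨ m ∨ ¬v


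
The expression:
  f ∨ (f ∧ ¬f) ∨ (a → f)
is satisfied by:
  {f: True, a: False}
  {a: False, f: False}
  {a: True, f: True}


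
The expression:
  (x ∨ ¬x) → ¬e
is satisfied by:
  {e: False}


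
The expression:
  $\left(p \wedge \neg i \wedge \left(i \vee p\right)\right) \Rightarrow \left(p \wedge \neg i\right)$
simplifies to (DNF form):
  $\text{True}$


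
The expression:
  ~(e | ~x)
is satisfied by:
  {x: True, e: False}


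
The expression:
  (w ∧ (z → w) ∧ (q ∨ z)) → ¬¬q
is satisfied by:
  {q: True, w: False, z: False}
  {w: False, z: False, q: False}
  {q: True, z: True, w: False}
  {z: True, w: False, q: False}
  {q: True, w: True, z: False}
  {w: True, q: False, z: False}
  {q: True, z: True, w: True}


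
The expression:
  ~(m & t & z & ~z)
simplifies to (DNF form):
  True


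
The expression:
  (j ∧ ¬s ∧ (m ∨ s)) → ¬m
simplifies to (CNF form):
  s ∨ ¬j ∨ ¬m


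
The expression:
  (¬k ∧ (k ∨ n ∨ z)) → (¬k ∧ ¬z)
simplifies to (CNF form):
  k ∨ ¬z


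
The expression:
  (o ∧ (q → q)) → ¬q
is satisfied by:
  {o: False, q: False}
  {q: True, o: False}
  {o: True, q: False}


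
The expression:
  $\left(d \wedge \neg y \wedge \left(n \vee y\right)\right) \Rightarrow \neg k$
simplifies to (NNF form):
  $y \vee \neg d \vee \neg k \vee \neg n$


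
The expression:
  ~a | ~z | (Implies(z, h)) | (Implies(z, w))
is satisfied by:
  {h: True, w: True, z: False, a: False}
  {h: True, w: False, z: False, a: False}
  {w: True, h: False, z: False, a: False}
  {h: False, w: False, z: False, a: False}
  {h: True, a: True, w: True, z: False}
  {h: True, a: True, w: False, z: False}
  {a: True, w: True, h: False, z: False}
  {a: True, h: False, w: False, z: False}
  {h: True, z: True, w: True, a: False}
  {h: True, z: True, w: False, a: False}
  {z: True, w: True, h: False, a: False}
  {z: True, h: False, w: False, a: False}
  {a: True, z: True, h: True, w: True}
  {a: True, z: True, h: True, w: False}
  {a: True, z: True, w: True, h: False}


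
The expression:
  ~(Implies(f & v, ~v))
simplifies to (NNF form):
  f & v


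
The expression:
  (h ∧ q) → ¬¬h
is always true.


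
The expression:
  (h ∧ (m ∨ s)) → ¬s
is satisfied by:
  {s: False, h: False}
  {h: True, s: False}
  {s: True, h: False}


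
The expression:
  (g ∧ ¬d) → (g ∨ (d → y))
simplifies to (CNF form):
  True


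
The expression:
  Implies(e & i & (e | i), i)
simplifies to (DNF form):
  True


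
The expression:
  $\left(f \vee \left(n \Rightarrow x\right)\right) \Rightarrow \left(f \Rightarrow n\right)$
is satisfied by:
  {n: True, f: False}
  {f: False, n: False}
  {f: True, n: True}


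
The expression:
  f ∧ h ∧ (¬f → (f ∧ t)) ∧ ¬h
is never true.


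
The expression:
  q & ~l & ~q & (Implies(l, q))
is never true.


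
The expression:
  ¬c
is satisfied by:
  {c: False}


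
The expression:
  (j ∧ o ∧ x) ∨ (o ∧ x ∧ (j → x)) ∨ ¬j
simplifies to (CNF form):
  (o ∨ ¬j) ∧ (x ∨ ¬j)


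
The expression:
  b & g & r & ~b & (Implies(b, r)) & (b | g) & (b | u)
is never true.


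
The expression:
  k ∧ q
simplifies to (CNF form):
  k ∧ q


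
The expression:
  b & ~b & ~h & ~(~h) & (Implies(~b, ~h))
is never true.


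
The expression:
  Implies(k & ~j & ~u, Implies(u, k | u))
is always true.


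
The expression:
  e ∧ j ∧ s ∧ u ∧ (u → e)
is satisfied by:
  {j: True, e: True, s: True, u: True}


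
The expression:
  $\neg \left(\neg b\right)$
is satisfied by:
  {b: True}


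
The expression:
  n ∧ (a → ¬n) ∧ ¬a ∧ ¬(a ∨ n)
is never true.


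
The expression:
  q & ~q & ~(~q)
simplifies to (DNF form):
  False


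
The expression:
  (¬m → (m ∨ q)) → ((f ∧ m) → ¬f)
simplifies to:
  ¬f ∨ ¬m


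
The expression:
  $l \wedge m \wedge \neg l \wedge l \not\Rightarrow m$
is never true.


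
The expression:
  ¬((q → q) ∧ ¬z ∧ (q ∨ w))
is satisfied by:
  {z: True, q: False, w: False}
  {z: True, w: True, q: False}
  {z: True, q: True, w: False}
  {z: True, w: True, q: True}
  {w: False, q: False, z: False}


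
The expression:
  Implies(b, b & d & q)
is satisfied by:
  {d: True, q: True, b: False}
  {d: True, q: False, b: False}
  {q: True, d: False, b: False}
  {d: False, q: False, b: False}
  {b: True, d: True, q: True}


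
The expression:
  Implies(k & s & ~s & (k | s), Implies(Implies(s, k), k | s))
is always true.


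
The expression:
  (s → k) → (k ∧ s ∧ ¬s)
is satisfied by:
  {s: True, k: False}


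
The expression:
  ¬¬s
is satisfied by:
  {s: True}


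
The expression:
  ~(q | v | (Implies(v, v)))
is never true.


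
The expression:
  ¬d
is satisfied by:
  {d: False}


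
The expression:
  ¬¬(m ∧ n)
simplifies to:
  m ∧ n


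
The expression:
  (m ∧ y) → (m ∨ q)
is always true.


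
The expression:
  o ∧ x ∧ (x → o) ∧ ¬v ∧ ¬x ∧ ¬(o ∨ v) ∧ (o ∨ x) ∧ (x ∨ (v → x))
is never true.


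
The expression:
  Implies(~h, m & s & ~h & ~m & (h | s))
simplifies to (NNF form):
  h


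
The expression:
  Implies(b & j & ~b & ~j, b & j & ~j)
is always true.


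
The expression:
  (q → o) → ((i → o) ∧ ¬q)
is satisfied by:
  {o: False, i: False, q: False}
  {q: True, o: False, i: False}
  {q: True, i: True, o: False}
  {o: True, i: False, q: False}
  {i: True, o: True, q: False}


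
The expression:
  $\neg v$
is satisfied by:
  {v: False}


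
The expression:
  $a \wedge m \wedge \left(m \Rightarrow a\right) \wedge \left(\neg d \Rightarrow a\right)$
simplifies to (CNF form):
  $a \wedge m$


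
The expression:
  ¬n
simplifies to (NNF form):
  ¬n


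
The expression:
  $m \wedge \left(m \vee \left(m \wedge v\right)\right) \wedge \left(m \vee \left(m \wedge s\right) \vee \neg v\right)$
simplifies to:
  $m$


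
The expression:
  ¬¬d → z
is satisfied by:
  {z: True, d: False}
  {d: False, z: False}
  {d: True, z: True}


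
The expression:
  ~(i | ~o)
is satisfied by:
  {o: True, i: False}


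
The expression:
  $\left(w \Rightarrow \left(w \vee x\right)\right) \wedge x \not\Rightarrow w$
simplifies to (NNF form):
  $x \wedge \neg w$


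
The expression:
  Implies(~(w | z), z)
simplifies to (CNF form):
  w | z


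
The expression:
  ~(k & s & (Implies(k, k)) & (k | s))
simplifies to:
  ~k | ~s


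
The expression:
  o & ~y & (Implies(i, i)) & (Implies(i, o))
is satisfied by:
  {o: True, y: False}


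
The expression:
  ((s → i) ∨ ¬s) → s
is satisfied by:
  {s: True}


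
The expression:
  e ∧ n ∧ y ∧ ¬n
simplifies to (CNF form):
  False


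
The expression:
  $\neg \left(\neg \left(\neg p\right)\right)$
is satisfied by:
  {p: False}


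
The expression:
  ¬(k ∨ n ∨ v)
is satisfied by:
  {n: False, v: False, k: False}


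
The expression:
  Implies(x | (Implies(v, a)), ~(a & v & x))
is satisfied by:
  {x: False, v: False, a: False}
  {a: True, x: False, v: False}
  {v: True, x: False, a: False}
  {a: True, v: True, x: False}
  {x: True, a: False, v: False}
  {a: True, x: True, v: False}
  {v: True, x: True, a: False}


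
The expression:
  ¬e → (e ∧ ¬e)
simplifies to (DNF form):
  e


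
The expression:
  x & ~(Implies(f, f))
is never true.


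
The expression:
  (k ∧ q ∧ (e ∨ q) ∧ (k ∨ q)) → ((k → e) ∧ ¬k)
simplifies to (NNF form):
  ¬k ∨ ¬q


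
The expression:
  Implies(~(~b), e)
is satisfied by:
  {e: True, b: False}
  {b: False, e: False}
  {b: True, e: True}


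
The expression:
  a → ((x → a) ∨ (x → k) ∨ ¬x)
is always true.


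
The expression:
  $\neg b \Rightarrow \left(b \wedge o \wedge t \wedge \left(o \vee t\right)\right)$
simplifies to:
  $b$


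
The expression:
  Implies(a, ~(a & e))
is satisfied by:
  {e: False, a: False}
  {a: True, e: False}
  {e: True, a: False}


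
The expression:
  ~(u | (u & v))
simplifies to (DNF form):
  ~u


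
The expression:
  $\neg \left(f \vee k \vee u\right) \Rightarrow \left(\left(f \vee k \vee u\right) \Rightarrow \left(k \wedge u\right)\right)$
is always true.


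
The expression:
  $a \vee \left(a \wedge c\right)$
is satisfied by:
  {a: True}


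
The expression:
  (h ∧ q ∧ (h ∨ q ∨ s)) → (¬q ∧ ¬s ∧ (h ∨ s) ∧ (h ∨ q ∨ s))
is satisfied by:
  {h: False, q: False}
  {q: True, h: False}
  {h: True, q: False}


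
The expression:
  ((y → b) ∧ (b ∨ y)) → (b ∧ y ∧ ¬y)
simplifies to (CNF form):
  ¬b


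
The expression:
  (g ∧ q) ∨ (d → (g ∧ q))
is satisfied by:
  {q: True, g: True, d: False}
  {q: True, g: False, d: False}
  {g: True, q: False, d: False}
  {q: False, g: False, d: False}
  {d: True, q: True, g: True}


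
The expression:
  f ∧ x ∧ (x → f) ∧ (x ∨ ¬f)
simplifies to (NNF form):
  f ∧ x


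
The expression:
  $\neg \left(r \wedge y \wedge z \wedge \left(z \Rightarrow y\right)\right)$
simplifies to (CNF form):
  $\neg r \vee \neg y \vee \neg z$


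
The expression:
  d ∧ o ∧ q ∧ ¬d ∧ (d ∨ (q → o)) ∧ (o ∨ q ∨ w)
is never true.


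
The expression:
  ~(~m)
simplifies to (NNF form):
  m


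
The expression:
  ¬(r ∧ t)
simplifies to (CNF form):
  ¬r ∨ ¬t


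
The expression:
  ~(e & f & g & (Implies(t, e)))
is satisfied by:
  {g: False, e: False, f: False}
  {f: True, g: False, e: False}
  {e: True, g: False, f: False}
  {f: True, e: True, g: False}
  {g: True, f: False, e: False}
  {f: True, g: True, e: False}
  {e: True, g: True, f: False}


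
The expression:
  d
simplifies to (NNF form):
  d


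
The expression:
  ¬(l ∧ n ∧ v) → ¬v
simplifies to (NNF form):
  (l ∧ n) ∨ ¬v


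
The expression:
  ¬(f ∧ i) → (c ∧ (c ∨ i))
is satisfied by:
  {i: True, c: True, f: True}
  {i: True, c: True, f: False}
  {c: True, f: True, i: False}
  {c: True, f: False, i: False}
  {i: True, f: True, c: False}


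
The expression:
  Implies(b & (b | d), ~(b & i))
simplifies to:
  ~b | ~i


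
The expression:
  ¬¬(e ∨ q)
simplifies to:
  e ∨ q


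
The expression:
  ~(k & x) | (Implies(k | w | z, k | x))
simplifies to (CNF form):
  True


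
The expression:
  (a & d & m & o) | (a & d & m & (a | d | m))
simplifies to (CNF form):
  a & d & m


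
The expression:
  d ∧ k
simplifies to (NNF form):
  d ∧ k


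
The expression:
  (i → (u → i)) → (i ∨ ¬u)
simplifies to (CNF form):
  i ∨ ¬u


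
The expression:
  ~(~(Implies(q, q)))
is always true.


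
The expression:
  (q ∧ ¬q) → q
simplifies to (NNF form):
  True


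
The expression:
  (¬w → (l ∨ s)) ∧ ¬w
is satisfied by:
  {l: True, s: True, w: False}
  {l: True, w: False, s: False}
  {s: True, w: False, l: False}


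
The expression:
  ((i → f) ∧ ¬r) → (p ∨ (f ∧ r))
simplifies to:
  p ∨ r ∨ (i ∧ ¬f)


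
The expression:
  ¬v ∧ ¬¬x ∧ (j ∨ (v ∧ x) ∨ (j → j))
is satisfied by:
  {x: True, v: False}


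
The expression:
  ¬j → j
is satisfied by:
  {j: True}


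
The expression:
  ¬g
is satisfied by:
  {g: False}


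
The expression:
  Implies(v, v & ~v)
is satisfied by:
  {v: False}


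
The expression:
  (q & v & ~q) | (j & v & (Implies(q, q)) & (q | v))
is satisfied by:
  {j: True, v: True}


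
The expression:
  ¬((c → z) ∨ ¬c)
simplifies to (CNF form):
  c ∧ ¬z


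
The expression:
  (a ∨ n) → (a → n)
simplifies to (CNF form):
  n ∨ ¬a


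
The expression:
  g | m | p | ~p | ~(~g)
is always true.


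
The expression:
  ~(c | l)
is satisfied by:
  {l: False, c: False}


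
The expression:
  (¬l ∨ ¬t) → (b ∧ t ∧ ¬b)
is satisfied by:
  {t: True, l: True}


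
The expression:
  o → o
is always true.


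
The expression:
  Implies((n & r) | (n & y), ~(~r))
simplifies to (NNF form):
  r | ~n | ~y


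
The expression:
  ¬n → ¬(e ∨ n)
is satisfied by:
  {n: True, e: False}
  {e: False, n: False}
  {e: True, n: True}


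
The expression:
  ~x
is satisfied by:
  {x: False}


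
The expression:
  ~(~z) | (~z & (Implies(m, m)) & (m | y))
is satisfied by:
  {y: True, z: True, m: True}
  {y: True, z: True, m: False}
  {y: True, m: True, z: False}
  {y: True, m: False, z: False}
  {z: True, m: True, y: False}
  {z: True, m: False, y: False}
  {m: True, z: False, y: False}


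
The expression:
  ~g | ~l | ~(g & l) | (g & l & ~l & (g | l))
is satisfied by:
  {l: False, g: False}
  {g: True, l: False}
  {l: True, g: False}


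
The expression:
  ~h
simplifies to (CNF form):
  ~h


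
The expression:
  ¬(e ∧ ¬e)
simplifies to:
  True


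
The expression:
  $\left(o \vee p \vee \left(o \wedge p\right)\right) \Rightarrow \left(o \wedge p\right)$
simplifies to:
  $\left(o \wedge p\right) \vee \left(\neg o \wedge \neg p\right)$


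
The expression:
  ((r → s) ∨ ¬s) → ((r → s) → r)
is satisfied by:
  {r: True}


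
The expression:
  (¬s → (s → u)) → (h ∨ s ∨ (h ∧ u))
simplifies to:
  h ∨ s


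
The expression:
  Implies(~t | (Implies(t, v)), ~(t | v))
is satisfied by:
  {v: False}


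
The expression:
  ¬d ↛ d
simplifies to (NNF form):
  True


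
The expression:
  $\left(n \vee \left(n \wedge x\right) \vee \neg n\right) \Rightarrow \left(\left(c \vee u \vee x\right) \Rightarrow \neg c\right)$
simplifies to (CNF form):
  $\neg c$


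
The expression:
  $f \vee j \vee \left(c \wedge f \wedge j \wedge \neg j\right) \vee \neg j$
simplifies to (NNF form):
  $\text{True}$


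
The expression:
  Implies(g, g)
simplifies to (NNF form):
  True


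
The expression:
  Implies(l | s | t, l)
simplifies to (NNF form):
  l | (~s & ~t)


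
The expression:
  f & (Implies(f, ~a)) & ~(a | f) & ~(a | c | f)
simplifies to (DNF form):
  False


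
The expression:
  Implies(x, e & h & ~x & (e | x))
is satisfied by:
  {x: False}


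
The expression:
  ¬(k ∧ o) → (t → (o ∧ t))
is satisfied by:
  {o: True, t: False}
  {t: False, o: False}
  {t: True, o: True}


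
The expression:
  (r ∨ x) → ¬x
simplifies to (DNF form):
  ¬x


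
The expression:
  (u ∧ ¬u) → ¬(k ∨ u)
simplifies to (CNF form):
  True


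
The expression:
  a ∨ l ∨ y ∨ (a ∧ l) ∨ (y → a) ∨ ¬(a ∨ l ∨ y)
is always true.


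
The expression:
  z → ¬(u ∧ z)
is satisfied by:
  {u: False, z: False}
  {z: True, u: False}
  {u: True, z: False}


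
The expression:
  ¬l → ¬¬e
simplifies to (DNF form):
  e ∨ l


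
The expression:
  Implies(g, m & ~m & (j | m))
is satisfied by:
  {g: False}


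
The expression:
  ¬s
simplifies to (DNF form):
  ¬s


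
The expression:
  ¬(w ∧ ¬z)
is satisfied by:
  {z: True, w: False}
  {w: False, z: False}
  {w: True, z: True}


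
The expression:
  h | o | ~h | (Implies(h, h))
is always true.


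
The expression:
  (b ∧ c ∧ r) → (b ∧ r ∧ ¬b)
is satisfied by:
  {c: False, b: False, r: False}
  {r: True, c: False, b: False}
  {b: True, c: False, r: False}
  {r: True, b: True, c: False}
  {c: True, r: False, b: False}
  {r: True, c: True, b: False}
  {b: True, c: True, r: False}


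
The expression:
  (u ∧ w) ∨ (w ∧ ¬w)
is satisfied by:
  {u: True, w: True}


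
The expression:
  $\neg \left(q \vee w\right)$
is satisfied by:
  {q: False, w: False}


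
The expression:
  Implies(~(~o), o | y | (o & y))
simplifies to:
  True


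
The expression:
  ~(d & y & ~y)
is always true.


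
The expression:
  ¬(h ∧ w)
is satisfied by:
  {w: False, h: False}
  {h: True, w: False}
  {w: True, h: False}


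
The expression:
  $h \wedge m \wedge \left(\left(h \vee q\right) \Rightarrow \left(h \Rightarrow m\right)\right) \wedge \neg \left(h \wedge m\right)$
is never true.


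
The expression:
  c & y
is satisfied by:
  {c: True, y: True}


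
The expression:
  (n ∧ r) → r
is always true.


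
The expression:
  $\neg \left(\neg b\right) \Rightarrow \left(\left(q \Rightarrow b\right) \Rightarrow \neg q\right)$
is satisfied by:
  {q: False, b: False}
  {b: True, q: False}
  {q: True, b: False}


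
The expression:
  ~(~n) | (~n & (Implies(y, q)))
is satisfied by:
  {n: True, q: True, y: False}
  {n: True, q: False, y: False}
  {q: True, n: False, y: False}
  {n: False, q: False, y: False}
  {n: True, y: True, q: True}
  {n: True, y: True, q: False}
  {y: True, q: True, n: False}


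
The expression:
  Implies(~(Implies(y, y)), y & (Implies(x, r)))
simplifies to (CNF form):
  True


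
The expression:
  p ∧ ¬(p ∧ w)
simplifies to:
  p ∧ ¬w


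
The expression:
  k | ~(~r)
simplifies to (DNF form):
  k | r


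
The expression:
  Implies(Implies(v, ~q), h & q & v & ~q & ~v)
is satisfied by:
  {q: True, v: True}


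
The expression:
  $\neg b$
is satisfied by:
  {b: False}


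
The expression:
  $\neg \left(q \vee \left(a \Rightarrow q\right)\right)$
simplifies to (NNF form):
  $a \wedge \neg q$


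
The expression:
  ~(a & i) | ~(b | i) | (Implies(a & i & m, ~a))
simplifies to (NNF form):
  ~a | ~i | ~m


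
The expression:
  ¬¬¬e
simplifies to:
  ¬e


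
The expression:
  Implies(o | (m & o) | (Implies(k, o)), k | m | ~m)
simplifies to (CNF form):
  True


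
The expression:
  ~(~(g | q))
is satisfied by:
  {q: True, g: True}
  {q: True, g: False}
  {g: True, q: False}


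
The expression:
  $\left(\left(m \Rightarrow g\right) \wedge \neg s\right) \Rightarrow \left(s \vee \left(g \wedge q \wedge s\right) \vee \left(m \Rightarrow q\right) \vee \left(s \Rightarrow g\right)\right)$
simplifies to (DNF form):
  $\text{True}$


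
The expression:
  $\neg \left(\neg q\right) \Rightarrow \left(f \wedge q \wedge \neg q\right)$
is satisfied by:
  {q: False}


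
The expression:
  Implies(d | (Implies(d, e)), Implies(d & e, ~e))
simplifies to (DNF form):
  ~d | ~e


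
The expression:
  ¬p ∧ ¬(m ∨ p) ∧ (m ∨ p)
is never true.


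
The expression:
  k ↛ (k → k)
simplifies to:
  False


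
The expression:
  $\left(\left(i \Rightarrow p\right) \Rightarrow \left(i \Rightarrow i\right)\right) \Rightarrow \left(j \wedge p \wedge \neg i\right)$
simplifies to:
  $j \wedge p \wedge \neg i$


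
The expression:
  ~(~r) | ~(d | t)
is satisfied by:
  {r: True, t: False, d: False}
  {r: True, d: True, t: False}
  {r: True, t: True, d: False}
  {r: True, d: True, t: True}
  {d: False, t: False, r: False}


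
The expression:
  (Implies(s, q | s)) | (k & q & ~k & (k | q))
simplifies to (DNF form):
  True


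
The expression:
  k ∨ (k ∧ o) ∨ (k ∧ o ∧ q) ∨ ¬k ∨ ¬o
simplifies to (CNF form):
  True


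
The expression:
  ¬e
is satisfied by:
  {e: False}


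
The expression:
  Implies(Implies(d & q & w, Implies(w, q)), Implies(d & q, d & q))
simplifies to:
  True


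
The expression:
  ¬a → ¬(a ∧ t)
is always true.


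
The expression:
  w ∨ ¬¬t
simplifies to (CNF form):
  t ∨ w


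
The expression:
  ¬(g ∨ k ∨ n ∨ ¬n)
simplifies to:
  False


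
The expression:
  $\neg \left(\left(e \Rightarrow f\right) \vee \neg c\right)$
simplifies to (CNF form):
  $c \wedge e \wedge \neg f$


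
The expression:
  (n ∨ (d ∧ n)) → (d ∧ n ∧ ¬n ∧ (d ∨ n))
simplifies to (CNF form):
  ¬n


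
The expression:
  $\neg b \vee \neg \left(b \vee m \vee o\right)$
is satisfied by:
  {b: False}


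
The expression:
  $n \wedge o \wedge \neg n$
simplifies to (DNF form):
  $\text{False}$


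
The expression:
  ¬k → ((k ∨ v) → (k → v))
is always true.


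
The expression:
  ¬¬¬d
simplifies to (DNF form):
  ¬d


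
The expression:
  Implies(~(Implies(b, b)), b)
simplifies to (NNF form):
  True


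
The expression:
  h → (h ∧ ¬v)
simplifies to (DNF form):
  ¬h ∨ ¬v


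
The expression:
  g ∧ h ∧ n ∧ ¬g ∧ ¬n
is never true.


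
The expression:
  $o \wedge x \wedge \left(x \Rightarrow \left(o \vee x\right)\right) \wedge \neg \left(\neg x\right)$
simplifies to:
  $o \wedge x$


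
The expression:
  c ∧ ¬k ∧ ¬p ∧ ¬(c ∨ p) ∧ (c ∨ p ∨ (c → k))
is never true.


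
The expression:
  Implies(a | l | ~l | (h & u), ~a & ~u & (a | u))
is never true.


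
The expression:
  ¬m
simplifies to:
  ¬m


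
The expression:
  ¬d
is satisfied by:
  {d: False}


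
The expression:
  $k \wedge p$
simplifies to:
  $k \wedge p$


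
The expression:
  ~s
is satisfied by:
  {s: False}


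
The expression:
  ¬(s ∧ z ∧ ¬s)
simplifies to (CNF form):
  True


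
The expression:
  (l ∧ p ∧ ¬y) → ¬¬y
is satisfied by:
  {y: True, l: False, p: False}
  {l: False, p: False, y: False}
  {y: True, p: True, l: False}
  {p: True, l: False, y: False}
  {y: True, l: True, p: False}
  {l: True, y: False, p: False}
  {y: True, p: True, l: True}


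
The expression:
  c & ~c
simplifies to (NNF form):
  False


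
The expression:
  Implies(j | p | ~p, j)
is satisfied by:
  {j: True}


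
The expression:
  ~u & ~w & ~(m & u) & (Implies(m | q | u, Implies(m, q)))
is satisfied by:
  {q: True, m: False, u: False, w: False}
  {w: False, m: False, q: False, u: False}
  {q: True, m: True, w: False, u: False}


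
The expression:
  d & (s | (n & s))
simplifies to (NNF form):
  d & s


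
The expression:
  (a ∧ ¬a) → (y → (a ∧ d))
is always true.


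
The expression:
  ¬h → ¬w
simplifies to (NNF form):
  h ∨ ¬w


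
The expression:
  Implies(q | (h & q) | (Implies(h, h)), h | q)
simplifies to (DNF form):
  h | q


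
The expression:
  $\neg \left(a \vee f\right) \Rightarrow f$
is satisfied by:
  {a: True, f: True}
  {a: True, f: False}
  {f: True, a: False}


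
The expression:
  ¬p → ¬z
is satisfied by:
  {p: True, z: False}
  {z: False, p: False}
  {z: True, p: True}


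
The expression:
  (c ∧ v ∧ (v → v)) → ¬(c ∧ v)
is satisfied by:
  {v: False, c: False}
  {c: True, v: False}
  {v: True, c: False}


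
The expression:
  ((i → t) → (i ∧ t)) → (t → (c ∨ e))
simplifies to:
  c ∨ e ∨ ¬i ∨ ¬t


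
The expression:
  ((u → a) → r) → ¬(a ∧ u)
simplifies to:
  ¬a ∨ ¬r ∨ ¬u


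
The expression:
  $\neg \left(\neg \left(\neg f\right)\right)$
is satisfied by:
  {f: False}


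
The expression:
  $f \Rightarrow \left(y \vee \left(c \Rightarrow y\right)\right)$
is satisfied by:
  {y: True, c: False, f: False}
  {c: False, f: False, y: False}
  {f: True, y: True, c: False}
  {f: True, c: False, y: False}
  {y: True, c: True, f: False}
  {c: True, y: False, f: False}
  {f: True, c: True, y: True}


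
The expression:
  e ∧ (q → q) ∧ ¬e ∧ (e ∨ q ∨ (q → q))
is never true.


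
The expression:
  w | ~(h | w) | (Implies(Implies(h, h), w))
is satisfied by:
  {w: True, h: False}
  {h: False, w: False}
  {h: True, w: True}


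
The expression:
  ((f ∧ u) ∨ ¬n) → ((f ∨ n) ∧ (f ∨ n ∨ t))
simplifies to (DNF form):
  f ∨ n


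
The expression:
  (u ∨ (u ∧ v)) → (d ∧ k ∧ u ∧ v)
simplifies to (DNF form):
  (d ∧ k ∧ v) ∨ ¬u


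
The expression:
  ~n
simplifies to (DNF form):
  ~n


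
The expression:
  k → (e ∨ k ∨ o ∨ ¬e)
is always true.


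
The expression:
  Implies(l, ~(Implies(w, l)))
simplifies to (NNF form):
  ~l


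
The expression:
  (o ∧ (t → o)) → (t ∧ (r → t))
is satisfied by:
  {t: True, o: False}
  {o: False, t: False}
  {o: True, t: True}


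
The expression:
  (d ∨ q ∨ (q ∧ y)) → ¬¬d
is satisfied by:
  {d: True, q: False}
  {q: False, d: False}
  {q: True, d: True}


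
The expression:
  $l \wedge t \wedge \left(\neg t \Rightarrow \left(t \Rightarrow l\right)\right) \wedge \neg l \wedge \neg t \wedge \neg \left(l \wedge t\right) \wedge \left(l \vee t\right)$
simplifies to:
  $\text{False}$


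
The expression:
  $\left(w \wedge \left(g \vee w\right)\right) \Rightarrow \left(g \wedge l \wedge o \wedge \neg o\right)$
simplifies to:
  $\neg w$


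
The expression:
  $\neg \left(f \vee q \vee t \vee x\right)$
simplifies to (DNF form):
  $\neg f \wedge \neg q \wedge \neg t \wedge \neg x$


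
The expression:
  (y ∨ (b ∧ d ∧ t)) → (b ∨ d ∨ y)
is always true.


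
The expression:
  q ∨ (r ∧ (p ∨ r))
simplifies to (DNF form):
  q ∨ r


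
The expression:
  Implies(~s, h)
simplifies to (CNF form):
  h | s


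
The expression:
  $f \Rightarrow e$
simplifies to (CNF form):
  $e \vee \neg f$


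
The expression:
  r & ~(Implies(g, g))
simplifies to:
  False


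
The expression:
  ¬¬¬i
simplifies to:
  ¬i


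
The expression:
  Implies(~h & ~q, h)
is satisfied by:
  {q: True, h: True}
  {q: True, h: False}
  {h: True, q: False}


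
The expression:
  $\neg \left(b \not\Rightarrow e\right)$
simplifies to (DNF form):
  $e \vee \neg b$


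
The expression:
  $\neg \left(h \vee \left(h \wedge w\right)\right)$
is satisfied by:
  {h: False}


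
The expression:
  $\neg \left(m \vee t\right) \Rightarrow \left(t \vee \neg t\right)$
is always true.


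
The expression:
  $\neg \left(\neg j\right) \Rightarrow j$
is always true.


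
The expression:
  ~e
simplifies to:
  ~e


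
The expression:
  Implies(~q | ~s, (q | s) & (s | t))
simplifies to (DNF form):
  s | (q & t)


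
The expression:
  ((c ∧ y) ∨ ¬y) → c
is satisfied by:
  {y: True, c: True}
  {y: True, c: False}
  {c: True, y: False}


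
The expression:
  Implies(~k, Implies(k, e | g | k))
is always true.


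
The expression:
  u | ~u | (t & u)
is always true.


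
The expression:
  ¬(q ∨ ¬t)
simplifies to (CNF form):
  t ∧ ¬q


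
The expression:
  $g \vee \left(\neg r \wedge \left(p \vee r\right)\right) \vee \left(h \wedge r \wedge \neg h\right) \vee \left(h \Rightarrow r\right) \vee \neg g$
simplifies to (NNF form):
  $\text{True}$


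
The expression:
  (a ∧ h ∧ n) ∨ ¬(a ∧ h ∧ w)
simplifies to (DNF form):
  n ∨ ¬a ∨ ¬h ∨ ¬w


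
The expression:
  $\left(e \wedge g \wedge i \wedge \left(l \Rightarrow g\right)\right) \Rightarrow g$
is always true.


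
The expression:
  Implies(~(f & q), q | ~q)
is always true.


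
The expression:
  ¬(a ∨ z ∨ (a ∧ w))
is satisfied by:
  {z: False, a: False}


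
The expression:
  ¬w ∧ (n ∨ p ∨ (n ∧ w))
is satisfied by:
  {n: True, p: True, w: False}
  {n: True, w: False, p: False}
  {p: True, w: False, n: False}


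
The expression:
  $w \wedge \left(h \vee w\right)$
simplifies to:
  $w$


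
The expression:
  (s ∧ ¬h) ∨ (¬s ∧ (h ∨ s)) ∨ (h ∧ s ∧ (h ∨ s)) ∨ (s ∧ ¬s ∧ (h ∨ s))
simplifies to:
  h ∨ s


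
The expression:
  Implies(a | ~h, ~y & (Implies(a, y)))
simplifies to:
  ~a & (h | ~y)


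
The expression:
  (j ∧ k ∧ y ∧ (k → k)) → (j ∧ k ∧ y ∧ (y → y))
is always true.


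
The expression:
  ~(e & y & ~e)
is always true.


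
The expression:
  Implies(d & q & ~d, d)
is always true.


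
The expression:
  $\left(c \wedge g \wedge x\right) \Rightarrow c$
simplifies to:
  $\text{True}$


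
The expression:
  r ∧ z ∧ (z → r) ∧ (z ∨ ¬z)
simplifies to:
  r ∧ z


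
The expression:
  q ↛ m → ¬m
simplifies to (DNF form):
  True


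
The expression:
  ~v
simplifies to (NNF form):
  ~v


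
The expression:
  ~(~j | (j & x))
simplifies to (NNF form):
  j & ~x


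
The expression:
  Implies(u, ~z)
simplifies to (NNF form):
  ~u | ~z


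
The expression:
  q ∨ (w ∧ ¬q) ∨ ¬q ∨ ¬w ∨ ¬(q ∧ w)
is always true.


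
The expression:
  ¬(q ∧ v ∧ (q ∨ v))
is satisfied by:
  {v: False, q: False}
  {q: True, v: False}
  {v: True, q: False}


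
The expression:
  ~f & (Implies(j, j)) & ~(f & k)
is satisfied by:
  {f: False}


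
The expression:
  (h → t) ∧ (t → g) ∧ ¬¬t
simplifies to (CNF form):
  g ∧ t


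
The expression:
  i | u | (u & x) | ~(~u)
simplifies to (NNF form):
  i | u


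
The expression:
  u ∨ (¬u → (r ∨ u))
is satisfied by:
  {r: True, u: True}
  {r: True, u: False}
  {u: True, r: False}


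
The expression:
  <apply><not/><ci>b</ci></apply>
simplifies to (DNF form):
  <apply><not/><ci>b</ci></apply>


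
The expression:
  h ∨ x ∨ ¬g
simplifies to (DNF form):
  h ∨ x ∨ ¬g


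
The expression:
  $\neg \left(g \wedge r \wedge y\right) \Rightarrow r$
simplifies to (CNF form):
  $r$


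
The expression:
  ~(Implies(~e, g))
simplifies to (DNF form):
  ~e & ~g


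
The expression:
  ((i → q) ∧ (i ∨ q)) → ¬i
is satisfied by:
  {q: False, i: False}
  {i: True, q: False}
  {q: True, i: False}


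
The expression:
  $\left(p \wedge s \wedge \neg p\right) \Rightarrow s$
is always true.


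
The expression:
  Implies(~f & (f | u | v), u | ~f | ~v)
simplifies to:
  True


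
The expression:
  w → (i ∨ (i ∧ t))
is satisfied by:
  {i: True, w: False}
  {w: False, i: False}
  {w: True, i: True}


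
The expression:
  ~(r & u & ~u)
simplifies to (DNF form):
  True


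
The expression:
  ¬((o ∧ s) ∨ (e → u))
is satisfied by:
  {e: True, u: False, s: False, o: False}
  {o: True, e: True, u: False, s: False}
  {s: True, e: True, u: False, o: False}


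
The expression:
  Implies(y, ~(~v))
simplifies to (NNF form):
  v | ~y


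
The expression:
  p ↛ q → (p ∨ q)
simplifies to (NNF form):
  True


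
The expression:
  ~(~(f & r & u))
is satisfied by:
  {r: True, u: True, f: True}


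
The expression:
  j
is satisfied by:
  {j: True}


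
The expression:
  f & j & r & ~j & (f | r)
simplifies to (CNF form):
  False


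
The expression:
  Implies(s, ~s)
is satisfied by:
  {s: False}


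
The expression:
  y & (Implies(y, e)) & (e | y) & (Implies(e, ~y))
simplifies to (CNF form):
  False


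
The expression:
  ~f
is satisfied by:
  {f: False}


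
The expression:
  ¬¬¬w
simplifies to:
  ¬w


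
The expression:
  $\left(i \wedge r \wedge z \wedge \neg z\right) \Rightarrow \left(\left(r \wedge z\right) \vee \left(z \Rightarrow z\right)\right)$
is always true.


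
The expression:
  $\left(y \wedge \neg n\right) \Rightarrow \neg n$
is always true.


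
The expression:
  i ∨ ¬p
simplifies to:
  i ∨ ¬p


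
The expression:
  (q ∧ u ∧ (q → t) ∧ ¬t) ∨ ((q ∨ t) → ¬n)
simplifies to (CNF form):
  (¬n ∨ ¬q) ∧ (¬n ∨ ¬t)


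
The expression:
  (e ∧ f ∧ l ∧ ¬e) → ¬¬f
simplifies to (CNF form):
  True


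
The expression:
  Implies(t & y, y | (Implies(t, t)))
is always true.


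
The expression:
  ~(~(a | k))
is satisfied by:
  {a: True, k: True}
  {a: True, k: False}
  {k: True, a: False}


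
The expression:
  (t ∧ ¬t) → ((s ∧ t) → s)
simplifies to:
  True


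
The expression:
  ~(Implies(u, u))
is never true.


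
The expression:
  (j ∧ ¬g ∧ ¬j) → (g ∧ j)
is always true.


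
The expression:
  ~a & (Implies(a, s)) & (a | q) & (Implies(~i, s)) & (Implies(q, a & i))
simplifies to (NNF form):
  False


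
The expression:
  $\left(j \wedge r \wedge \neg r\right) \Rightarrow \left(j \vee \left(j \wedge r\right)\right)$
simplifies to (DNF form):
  $\text{True}$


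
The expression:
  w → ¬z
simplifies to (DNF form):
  ¬w ∨ ¬z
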